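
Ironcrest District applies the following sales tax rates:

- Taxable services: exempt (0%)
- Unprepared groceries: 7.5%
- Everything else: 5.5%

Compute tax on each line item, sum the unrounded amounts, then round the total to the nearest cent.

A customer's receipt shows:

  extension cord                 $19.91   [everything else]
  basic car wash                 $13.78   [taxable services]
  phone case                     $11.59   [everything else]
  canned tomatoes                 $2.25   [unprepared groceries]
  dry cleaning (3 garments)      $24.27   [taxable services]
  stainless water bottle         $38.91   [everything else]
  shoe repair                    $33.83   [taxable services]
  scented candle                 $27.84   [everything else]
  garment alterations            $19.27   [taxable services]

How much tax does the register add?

Extension cord $19.91: everything else → 5.5% → $1.09505
Basic car wash $13.78: taxable services → 0% → $0.00
Phone case $11.59: everything else → 5.5% → $0.63745
Canned tomatoes $2.25: unprepared groceries → 7.5% → $0.16875
Dry cleaning (3 garments) $24.27: taxable services → 0% → $0.00
Stainless water bottle $38.91: everything else → 5.5% → $2.14005
Shoe repair $33.83: taxable services → 0% → $0.00
Scented candle $27.84: everything else → 5.5% → $1.5312
Garment alterations $19.27: taxable services → 0% → $0.00
Unrounded tax sum = $5.5725 → $5.57

$5.57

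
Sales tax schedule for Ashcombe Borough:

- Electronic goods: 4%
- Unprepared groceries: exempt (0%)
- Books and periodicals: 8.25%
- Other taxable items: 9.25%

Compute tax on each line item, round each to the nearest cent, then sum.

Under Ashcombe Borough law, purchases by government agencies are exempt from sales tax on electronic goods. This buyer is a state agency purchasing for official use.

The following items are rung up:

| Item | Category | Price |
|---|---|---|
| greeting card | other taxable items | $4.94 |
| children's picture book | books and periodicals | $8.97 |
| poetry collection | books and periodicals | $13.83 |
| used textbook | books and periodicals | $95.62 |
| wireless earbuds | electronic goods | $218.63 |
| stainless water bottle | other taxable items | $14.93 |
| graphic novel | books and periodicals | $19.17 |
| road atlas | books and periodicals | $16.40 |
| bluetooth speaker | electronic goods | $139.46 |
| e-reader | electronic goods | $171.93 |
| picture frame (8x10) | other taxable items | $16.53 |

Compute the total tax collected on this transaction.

Greeting card $4.94: other taxable items → 9.25% → $0.46
Children's picture book $8.97: books and periodicals → 8.25% → $0.74
Poetry collection $13.83: books and periodicals → 8.25% → $1.14
Used textbook $95.62: books and periodicals → 8.25% → $7.89
Wireless earbuds $218.63: electronic goods, buyer-exempt → 0% → $0.00
Stainless water bottle $14.93: other taxable items → 9.25% → $1.38
Graphic novel $19.17: books and periodicals → 8.25% → $1.58
Road atlas $16.40: books and periodicals → 8.25% → $1.35
Bluetooth speaker $139.46: electronic goods, buyer-exempt → 0% → $0.00
E-reader $171.93: electronic goods, buyer-exempt → 0% → $0.00
Picture frame (8x10) $16.53: other taxable items → 9.25% → $1.53
Total tax = $0.46 + $0.74 + $1.14 + $7.89 + $1.38 + $1.58 + $1.35 + $1.53 = $16.07

$16.07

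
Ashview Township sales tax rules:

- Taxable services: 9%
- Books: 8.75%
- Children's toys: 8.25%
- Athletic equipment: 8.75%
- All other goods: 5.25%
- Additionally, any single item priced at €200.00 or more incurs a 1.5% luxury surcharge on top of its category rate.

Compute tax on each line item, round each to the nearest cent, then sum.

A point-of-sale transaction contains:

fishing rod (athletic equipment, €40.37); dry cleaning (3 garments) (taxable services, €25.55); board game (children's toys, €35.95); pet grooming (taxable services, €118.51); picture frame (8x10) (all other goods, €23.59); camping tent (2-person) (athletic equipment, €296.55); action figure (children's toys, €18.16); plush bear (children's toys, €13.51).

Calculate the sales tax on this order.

€53.72

Fishing rod €40.37: athletic equipment → 8.75% → €3.53
Dry cleaning (3 garments) €25.55: taxable services → 9% → €2.30
Board game €35.95: children's toys → 8.25% → €2.97
Pet grooming €118.51: taxable services → 9% → €10.67
Picture frame (8x10) €23.59: all other goods → 5.25% → €1.24
Camping tent (2-person) €296.55: athletic equipment → 8.75% + 1.5% surcharge = 10.25% → €30.40
Action figure €18.16: children's toys → 8.25% → €1.50
Plush bear €13.51: children's toys → 8.25% → €1.11
Total tax = €3.53 + €2.30 + €2.97 + €10.67 + €1.24 + €30.40 + €1.50 + €1.11 = €53.72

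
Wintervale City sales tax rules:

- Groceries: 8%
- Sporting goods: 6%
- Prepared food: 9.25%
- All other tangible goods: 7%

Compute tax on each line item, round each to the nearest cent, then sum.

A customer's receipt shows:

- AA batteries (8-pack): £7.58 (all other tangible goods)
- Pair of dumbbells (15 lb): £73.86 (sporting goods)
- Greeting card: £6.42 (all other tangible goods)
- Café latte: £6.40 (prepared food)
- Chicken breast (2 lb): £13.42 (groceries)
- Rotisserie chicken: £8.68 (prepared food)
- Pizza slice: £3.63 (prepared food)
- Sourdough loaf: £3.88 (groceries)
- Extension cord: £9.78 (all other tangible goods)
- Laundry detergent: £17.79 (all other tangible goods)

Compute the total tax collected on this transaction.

AA batteries (8-pack) £7.58: all other tangible goods → 7% → £0.53
Pair of dumbbells (15 lb) £73.86: sporting goods → 6% → £4.43
Greeting card £6.42: all other tangible goods → 7% → £0.45
Café latte £6.40: prepared food → 9.25% → £0.59
Chicken breast (2 lb) £13.42: groceries → 8% → £1.07
Rotisserie chicken £8.68: prepared food → 9.25% → £0.80
Pizza slice £3.63: prepared food → 9.25% → £0.34
Sourdough loaf £3.88: groceries → 8% → £0.31
Extension cord £9.78: all other tangible goods → 7% → £0.68
Laundry detergent £17.79: all other tangible goods → 7% → £1.25
Total tax = £0.53 + £4.43 + £0.45 + £0.59 + £1.07 + £0.80 + £0.34 + £0.31 + £0.68 + £1.25 = £10.45

£10.45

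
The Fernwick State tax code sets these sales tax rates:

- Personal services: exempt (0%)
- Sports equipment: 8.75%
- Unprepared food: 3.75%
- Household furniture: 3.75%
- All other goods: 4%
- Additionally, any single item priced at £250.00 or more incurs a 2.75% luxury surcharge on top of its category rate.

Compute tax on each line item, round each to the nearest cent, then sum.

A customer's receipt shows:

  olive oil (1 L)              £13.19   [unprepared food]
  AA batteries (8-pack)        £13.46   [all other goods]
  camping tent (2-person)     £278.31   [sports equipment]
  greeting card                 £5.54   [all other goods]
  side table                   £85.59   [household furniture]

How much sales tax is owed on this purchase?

Olive oil (1 L) £13.19: unprepared food → 3.75% → £0.49
AA batteries (8-pack) £13.46: all other goods → 4% → £0.54
Camping tent (2-person) £278.31: sports equipment → 8.75% + 2.75% surcharge = 11.5% → £32.01
Greeting card £5.54: all other goods → 4% → £0.22
Side table £85.59: household furniture → 3.75% → £3.21
Total tax = £0.49 + £0.54 + £32.01 + £0.22 + £3.21 = £36.47

£36.47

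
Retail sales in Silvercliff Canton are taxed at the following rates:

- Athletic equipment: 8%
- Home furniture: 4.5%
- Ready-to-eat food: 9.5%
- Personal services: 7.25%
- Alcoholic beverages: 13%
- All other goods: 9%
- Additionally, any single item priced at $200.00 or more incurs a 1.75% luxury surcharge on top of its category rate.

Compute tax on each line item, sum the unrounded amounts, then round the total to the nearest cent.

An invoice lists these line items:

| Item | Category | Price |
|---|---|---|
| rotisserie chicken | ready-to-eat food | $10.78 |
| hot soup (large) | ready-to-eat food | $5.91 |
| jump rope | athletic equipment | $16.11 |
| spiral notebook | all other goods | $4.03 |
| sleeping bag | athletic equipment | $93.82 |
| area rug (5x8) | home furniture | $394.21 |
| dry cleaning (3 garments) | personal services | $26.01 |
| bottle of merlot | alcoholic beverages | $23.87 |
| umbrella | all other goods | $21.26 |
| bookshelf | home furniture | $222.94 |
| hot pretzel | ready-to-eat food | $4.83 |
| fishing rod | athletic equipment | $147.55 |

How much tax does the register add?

$68.48

Rotisserie chicken $10.78: ready-to-eat food → 9.5% → $1.0241
Hot soup (large) $5.91: ready-to-eat food → 9.5% → $0.56145
Jump rope $16.11: athletic equipment → 8% → $1.2888
Spiral notebook $4.03: all other goods → 9% → $0.3627
Sleeping bag $93.82: athletic equipment → 8% → $7.5056
Area rug (5x8) $394.21: home furniture → 4.5% + 1.75% surcharge = 6.25% → $24.638125
Dry cleaning (3 garments) $26.01: personal services → 7.25% → $1.885725
Bottle of merlot $23.87: alcoholic beverages → 13% → $3.1031
Umbrella $21.26: all other goods → 9% → $1.9134
Bookshelf $222.94: home furniture → 4.5% + 1.75% surcharge = 6.25% → $13.93375
Hot pretzel $4.83: ready-to-eat food → 9.5% → $0.45885
Fishing rod $147.55: athletic equipment → 8% → $11.804
Unrounded tax sum = $68.4796 → $68.48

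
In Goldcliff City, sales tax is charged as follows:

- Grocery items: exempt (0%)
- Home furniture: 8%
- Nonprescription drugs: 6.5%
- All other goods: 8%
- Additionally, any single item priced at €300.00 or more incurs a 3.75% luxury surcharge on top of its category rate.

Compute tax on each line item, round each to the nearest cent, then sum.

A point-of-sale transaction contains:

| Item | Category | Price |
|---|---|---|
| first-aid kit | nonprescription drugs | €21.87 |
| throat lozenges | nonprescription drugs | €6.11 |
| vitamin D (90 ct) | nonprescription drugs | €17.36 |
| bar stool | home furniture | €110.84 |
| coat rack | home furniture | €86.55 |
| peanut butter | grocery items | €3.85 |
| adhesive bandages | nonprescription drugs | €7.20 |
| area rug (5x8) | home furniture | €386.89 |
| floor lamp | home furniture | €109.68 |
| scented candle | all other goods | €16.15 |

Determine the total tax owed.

€74.73

First-aid kit €21.87: nonprescription drugs → 6.5% → €1.42
Throat lozenges €6.11: nonprescription drugs → 6.5% → €0.40
Vitamin D (90 ct) €17.36: nonprescription drugs → 6.5% → €1.13
Bar stool €110.84: home furniture → 8% → €8.87
Coat rack €86.55: home furniture → 8% → €6.92
Peanut butter €3.85: grocery items → 0% → €0.00
Adhesive bandages €7.20: nonprescription drugs → 6.5% → €0.47
Area rug (5x8) €386.89: home furniture → 8% + 3.75% surcharge = 11.75% → €45.46
Floor lamp €109.68: home furniture → 8% → €8.77
Scented candle €16.15: all other goods → 8% → €1.29
Total tax = €1.42 + €0.40 + €1.13 + €8.87 + €6.92 + €0.47 + €45.46 + €8.77 + €1.29 = €74.73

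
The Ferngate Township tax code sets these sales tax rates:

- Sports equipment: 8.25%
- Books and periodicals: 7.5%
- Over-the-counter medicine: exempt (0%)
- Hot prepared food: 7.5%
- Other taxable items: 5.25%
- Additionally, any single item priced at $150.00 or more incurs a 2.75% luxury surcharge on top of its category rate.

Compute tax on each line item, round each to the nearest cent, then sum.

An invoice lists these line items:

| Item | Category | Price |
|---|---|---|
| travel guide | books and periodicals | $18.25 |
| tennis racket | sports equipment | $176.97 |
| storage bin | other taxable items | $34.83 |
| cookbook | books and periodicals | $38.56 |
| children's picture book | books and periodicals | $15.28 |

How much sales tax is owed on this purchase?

$26.71

Travel guide $18.25: books and periodicals → 7.5% → $1.37
Tennis racket $176.97: sports equipment → 8.25% + 2.75% surcharge = 11% → $19.47
Storage bin $34.83: other taxable items → 5.25% → $1.83
Cookbook $38.56: books and periodicals → 7.5% → $2.89
Children's picture book $15.28: books and periodicals → 7.5% → $1.15
Total tax = $1.37 + $19.47 + $1.83 + $2.89 + $1.15 = $26.71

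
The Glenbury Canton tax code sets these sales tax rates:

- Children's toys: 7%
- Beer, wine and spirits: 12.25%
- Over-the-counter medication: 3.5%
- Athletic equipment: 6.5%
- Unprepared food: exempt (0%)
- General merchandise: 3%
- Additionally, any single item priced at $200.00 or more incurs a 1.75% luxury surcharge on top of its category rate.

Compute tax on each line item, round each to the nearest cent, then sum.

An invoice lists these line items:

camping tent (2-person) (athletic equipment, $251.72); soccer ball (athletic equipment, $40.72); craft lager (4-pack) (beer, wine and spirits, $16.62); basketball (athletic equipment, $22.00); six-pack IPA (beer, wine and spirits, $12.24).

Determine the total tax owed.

$28.39

Camping tent (2-person) $251.72: athletic equipment → 6.5% + 1.75% surcharge = 8.25% → $20.77
Soccer ball $40.72: athletic equipment → 6.5% → $2.65
Craft lager (4-pack) $16.62: beer, wine and spirits → 12.25% → $2.04
Basketball $22.00: athletic equipment → 6.5% → $1.43
Six-pack IPA $12.24: beer, wine and spirits → 12.25% → $1.50
Total tax = $20.77 + $2.65 + $2.04 + $1.43 + $1.50 = $28.39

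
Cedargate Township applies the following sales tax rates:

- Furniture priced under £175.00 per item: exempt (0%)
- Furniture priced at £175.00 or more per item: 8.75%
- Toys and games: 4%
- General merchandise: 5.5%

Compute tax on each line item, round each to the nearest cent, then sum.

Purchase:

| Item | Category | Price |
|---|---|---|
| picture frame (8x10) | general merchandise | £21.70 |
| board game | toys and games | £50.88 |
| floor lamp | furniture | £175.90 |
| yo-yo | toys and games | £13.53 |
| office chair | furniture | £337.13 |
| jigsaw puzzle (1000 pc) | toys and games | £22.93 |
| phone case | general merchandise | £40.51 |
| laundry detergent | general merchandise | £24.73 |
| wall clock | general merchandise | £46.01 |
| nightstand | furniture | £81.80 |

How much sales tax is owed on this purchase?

£55.70

Picture frame (8x10) £21.70: general merchandise → 5.5% → £1.19
Board game £50.88: toys and games → 4% → £2.04
Floor lamp £175.90: furniture, £175.00 or more → 8.75% → £15.39
Yo-yo £13.53: toys and games → 4% → £0.54
Office chair £337.13: furniture, £175.00 or more → 8.75% → £29.50
Jigsaw puzzle (1000 pc) £22.93: toys and games → 4% → £0.92
Phone case £40.51: general merchandise → 5.5% → £2.23
Laundry detergent £24.73: general merchandise → 5.5% → £1.36
Wall clock £46.01: general merchandise → 5.5% → £2.53
Nightstand £81.80: furniture, under £175.00 → 0% → £0.00
Total tax = £1.19 + £2.04 + £15.39 + £0.54 + £29.50 + £0.92 + £2.23 + £1.36 + £2.53 = £55.70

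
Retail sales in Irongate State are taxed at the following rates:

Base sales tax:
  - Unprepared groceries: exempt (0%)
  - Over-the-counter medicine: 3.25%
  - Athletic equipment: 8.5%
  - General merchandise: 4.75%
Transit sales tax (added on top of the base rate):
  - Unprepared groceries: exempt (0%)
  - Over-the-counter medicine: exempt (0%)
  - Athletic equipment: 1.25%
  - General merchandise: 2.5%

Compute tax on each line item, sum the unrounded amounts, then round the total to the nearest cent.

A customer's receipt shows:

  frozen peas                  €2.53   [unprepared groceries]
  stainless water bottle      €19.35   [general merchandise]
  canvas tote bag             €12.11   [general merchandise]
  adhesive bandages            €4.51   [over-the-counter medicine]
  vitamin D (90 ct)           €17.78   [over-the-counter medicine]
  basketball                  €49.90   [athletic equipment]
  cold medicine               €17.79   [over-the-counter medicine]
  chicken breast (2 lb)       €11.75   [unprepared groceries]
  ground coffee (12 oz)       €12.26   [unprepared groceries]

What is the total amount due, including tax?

Frozen peas €2.53: unprepared groceries → 0% + 0% transit = 0% → €0.00
Stainless water bottle €19.35: general merchandise → 4.75% + 2.5% transit = 7.25% → €1.402875
Canvas tote bag €12.11: general merchandise → 4.75% + 2.5% transit = 7.25% → €0.877975
Adhesive bandages €4.51: over-the-counter medicine → 3.25% + 0% transit = 3.25% → €0.146575
Vitamin D (90 ct) €17.78: over-the-counter medicine → 3.25% + 0% transit = 3.25% → €0.57785
Basketball €49.90: athletic equipment → 8.5% + 1.25% transit = 9.75% → €4.86525
Cold medicine €17.79: over-the-counter medicine → 3.25% + 0% transit = 3.25% → €0.578175
Chicken breast (2 lb) €11.75: unprepared groceries → 0% + 0% transit = 0% → €0.00
Ground coffee (12 oz) €12.26: unprepared groceries → 0% + 0% transit = 0% → €0.00
Subtotal = €147.98; unrounded tax = €8.4487 → €8.45; total due = €156.43

€156.43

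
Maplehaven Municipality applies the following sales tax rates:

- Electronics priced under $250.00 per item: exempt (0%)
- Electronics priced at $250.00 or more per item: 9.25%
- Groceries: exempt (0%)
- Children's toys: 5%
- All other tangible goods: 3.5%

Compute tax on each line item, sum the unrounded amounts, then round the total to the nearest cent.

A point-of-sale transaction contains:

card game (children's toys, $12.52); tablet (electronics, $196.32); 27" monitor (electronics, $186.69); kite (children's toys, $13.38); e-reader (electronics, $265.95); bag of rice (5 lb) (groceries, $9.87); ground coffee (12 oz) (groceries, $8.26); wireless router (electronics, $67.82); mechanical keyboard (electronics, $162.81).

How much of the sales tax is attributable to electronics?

$24.60

Tablet $196.32: electronics, under $250.00 → 0% → $0.00
27" monitor $186.69: electronics, under $250.00 → 0% → $0.00
E-reader $265.95: electronics, $250.00 or more → 9.25% → $24.600375
Wireless router $67.82: electronics, under $250.00 → 0% → $0.00
Mechanical keyboard $162.81: electronics, under $250.00 → 0% → $0.00
Tax on electronics: unrounded sum = $24.600375 → $24.60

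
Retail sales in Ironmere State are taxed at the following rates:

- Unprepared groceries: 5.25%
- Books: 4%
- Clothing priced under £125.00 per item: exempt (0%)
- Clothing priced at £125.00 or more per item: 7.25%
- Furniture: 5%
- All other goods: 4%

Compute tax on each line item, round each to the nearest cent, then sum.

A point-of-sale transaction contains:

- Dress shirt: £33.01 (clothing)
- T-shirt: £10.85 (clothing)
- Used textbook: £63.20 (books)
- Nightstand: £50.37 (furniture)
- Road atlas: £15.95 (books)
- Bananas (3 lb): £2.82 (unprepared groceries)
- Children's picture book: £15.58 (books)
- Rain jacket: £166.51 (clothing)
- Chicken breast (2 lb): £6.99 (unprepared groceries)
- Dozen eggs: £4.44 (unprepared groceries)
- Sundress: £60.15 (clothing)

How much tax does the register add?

Dress shirt £33.01: clothing, under £125.00 → 0% → £0.00
T-shirt £10.85: clothing, under £125.00 → 0% → £0.00
Used textbook £63.20: books → 4% → £2.53
Nightstand £50.37: furniture → 5% → £2.52
Road atlas £15.95: books → 4% → £0.64
Bananas (3 lb) £2.82: unprepared groceries → 5.25% → £0.15
Children's picture book £15.58: books → 4% → £0.62
Rain jacket £166.51: clothing, £125.00 or more → 7.25% → £12.07
Chicken breast (2 lb) £6.99: unprepared groceries → 5.25% → £0.37
Dozen eggs £4.44: unprepared groceries → 5.25% → £0.23
Sundress £60.15: clothing, under £125.00 → 0% → £0.00
Total tax = £2.53 + £2.52 + £0.64 + £0.15 + £0.62 + £12.07 + £0.37 + £0.23 = £19.13

£19.13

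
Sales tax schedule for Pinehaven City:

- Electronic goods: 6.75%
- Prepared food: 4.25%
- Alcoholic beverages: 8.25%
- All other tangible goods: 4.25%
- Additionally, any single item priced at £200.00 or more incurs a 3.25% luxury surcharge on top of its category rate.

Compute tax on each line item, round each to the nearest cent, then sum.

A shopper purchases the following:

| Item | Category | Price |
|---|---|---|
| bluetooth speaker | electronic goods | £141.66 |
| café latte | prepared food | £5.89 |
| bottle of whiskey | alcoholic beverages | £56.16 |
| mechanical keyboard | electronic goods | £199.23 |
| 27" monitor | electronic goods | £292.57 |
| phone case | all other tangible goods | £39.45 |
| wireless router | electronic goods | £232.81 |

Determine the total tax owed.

Bluetooth speaker £141.66: electronic goods → 6.75% → £9.56
Café latte £5.89: prepared food → 4.25% → £0.25
Bottle of whiskey £56.16: alcoholic beverages → 8.25% → £4.63
Mechanical keyboard £199.23: electronic goods → 6.75% → £13.45
27" monitor £292.57: electronic goods → 6.75% + 3.25% surcharge = 10% → £29.26
Phone case £39.45: all other tangible goods → 4.25% → £1.68
Wireless router £232.81: electronic goods → 6.75% + 3.25% surcharge = 10% → £23.28
Total tax = £9.56 + £0.25 + £4.63 + £13.45 + £29.26 + £1.68 + £23.28 = £82.11

£82.11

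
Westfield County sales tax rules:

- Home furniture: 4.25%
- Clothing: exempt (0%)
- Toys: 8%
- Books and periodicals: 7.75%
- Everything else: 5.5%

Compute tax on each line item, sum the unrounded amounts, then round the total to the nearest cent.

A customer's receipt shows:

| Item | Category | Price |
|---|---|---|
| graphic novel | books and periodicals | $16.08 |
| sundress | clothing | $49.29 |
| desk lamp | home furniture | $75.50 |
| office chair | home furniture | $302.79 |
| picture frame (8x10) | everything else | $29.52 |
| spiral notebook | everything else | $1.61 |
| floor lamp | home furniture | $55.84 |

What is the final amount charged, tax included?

Graphic novel $16.08: books and periodicals → 7.75% → $1.2462
Sundress $49.29: clothing → 0% → $0.00
Desk lamp $75.50: home furniture → 4.25% → $3.20875
Office chair $302.79: home furniture → 4.25% → $12.868575
Picture frame (8x10) $29.52: everything else → 5.5% → $1.6236
Spiral notebook $1.61: everything else → 5.5% → $0.08855
Floor lamp $55.84: home furniture → 4.25% → $2.3732
Subtotal = $530.63; unrounded tax = $21.408875 → $21.41; total due = $552.04

$552.04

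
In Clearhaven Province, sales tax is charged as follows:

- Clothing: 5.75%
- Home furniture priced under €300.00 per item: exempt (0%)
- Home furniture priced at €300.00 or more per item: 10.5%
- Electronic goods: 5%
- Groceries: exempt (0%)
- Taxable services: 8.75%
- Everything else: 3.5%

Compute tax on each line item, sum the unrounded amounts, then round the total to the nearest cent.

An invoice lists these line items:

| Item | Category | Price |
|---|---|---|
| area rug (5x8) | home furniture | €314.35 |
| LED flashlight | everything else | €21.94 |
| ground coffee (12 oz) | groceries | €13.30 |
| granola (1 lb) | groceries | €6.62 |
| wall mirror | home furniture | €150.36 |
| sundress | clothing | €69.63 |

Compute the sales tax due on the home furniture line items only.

Area rug (5x8) €314.35: home furniture, €300.00 or more → 10.5% → €33.00675
Wall mirror €150.36: home furniture, under €300.00 → 0% → €0.00
Tax on home furniture: unrounded sum = €33.00675 → €33.01

€33.01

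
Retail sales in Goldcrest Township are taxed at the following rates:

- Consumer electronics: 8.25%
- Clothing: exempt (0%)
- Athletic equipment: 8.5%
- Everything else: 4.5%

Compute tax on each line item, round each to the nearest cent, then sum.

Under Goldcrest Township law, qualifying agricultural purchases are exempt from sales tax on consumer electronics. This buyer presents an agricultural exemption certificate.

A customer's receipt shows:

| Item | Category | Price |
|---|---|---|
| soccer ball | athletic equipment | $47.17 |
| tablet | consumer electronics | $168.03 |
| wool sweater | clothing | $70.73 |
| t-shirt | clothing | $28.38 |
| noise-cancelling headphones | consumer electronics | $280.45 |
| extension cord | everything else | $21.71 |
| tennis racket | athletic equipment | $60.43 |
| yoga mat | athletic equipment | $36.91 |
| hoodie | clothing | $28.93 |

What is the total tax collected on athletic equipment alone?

Soccer ball $47.17: athletic equipment → 8.5% → $4.01
Tennis racket $60.43: athletic equipment → 8.5% → $5.14
Yoga mat $36.91: athletic equipment → 8.5% → $3.14
Tax on athletic equipment = $4.01 + $5.14 + $3.14 = $12.29

$12.29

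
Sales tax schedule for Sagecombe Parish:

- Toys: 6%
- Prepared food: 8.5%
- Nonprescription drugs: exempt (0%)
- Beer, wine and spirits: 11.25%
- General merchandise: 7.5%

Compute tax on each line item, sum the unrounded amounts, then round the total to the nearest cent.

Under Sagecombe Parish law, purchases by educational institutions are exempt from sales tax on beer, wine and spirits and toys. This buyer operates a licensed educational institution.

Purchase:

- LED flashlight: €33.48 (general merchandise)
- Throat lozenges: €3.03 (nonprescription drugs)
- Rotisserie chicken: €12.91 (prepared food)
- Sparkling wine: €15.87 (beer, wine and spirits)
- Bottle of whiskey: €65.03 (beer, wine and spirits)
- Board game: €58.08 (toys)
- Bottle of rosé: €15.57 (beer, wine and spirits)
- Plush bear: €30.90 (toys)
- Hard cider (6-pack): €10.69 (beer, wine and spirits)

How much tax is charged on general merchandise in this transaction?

€2.51

LED flashlight €33.48: general merchandise → 7.5% → €2.511
Tax on general merchandise: unrounded sum = €2.511 → €2.51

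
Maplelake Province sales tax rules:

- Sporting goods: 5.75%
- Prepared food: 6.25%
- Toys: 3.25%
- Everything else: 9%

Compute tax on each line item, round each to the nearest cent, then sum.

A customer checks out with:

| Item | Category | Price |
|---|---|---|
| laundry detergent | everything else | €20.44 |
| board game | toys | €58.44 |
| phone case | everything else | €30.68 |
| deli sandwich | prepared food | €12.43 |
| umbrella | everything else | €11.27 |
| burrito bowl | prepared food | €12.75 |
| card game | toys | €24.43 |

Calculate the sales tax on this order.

Laundry detergent €20.44: everything else → 9% → €1.84
Board game €58.44: toys → 3.25% → €1.90
Phone case €30.68: everything else → 9% → €2.76
Deli sandwich €12.43: prepared food → 6.25% → €0.78
Umbrella €11.27: everything else → 9% → €1.01
Burrito bowl €12.75: prepared food → 6.25% → €0.80
Card game €24.43: toys → 3.25% → €0.79
Total tax = €1.84 + €1.90 + €2.76 + €0.78 + €1.01 + €0.80 + €0.79 = €9.88

€9.88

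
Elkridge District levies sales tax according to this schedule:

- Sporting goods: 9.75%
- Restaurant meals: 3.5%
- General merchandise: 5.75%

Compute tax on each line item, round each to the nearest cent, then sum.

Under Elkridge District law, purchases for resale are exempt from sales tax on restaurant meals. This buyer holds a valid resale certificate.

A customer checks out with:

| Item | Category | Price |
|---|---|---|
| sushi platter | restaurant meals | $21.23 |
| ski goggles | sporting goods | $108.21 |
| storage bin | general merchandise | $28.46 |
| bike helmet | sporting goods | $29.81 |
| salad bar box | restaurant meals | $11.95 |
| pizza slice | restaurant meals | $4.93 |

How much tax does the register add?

Sushi platter $21.23: restaurant meals, buyer-exempt → 0% → $0.00
Ski goggles $108.21: sporting goods → 9.75% → $10.55
Storage bin $28.46: general merchandise → 5.75% → $1.64
Bike helmet $29.81: sporting goods → 9.75% → $2.91
Salad bar box $11.95: restaurant meals, buyer-exempt → 0% → $0.00
Pizza slice $4.93: restaurant meals, buyer-exempt → 0% → $0.00
Total tax = $10.55 + $1.64 + $2.91 = $15.10

$15.10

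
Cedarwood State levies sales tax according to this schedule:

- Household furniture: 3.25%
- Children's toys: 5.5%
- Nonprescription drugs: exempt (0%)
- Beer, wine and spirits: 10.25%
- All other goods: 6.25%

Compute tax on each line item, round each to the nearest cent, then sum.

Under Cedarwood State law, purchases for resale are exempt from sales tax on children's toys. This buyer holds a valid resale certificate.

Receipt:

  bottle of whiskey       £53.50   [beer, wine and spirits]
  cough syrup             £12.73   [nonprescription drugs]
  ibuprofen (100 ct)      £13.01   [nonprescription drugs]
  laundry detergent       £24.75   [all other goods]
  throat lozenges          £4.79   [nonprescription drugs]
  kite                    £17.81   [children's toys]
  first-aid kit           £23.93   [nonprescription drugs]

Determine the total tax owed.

Bottle of whiskey £53.50: beer, wine and spirits → 10.25% → £5.48
Cough syrup £12.73: nonprescription drugs → 0% → £0.00
Ibuprofen (100 ct) £13.01: nonprescription drugs → 0% → £0.00
Laundry detergent £24.75: all other goods → 6.25% → £1.55
Throat lozenges £4.79: nonprescription drugs → 0% → £0.00
Kite £17.81: children's toys, buyer-exempt → 0% → £0.00
First-aid kit £23.93: nonprescription drugs → 0% → £0.00
Total tax = £5.48 + £1.55 = £7.03

£7.03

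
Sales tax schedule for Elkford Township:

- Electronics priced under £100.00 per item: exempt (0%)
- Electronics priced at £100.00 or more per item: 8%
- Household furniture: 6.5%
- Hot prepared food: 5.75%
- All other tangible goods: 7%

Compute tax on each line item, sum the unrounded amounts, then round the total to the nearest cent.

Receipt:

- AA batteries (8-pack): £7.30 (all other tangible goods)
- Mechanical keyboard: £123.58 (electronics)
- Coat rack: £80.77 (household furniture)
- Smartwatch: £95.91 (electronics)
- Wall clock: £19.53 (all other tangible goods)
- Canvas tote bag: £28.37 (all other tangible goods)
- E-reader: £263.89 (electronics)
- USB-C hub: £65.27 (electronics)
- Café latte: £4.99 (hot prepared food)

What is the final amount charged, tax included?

£730.01

AA batteries (8-pack) £7.30: all other tangible goods → 7% → £0.511
Mechanical keyboard £123.58: electronics, £100.00 or more → 8% → £9.8864
Coat rack £80.77: household furniture → 6.5% → £5.25005
Smartwatch £95.91: electronics, under £100.00 → 0% → £0.00
Wall clock £19.53: all other tangible goods → 7% → £1.3671
Canvas tote bag £28.37: all other tangible goods → 7% → £1.9859
E-reader £263.89: electronics, £100.00 or more → 8% → £21.1112
USB-C hub £65.27: electronics, under £100.00 → 0% → £0.00
Café latte £4.99: hot prepared food → 5.75% → £0.286925
Subtotal = £689.61; unrounded tax = £40.398575 → £40.40; total due = £730.01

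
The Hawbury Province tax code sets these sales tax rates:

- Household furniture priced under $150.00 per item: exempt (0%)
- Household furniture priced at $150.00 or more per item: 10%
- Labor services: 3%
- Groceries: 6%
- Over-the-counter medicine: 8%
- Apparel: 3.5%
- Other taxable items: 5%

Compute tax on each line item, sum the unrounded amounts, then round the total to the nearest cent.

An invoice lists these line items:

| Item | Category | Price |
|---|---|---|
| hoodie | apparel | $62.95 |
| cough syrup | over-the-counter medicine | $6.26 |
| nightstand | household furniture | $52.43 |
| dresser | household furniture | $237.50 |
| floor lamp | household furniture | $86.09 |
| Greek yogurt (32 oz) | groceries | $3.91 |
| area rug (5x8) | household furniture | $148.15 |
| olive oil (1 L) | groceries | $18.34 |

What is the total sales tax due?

$27.79

Hoodie $62.95: apparel → 3.5% → $2.20325
Cough syrup $6.26: over-the-counter medicine → 8% → $0.5008
Nightstand $52.43: household furniture, under $150.00 → 0% → $0.00
Dresser $237.50: household furniture, $150.00 or more → 10% → $23.75
Floor lamp $86.09: household furniture, under $150.00 → 0% → $0.00
Greek yogurt (32 oz) $3.91: groceries → 6% → $0.2346
Area rug (5x8) $148.15: household furniture, under $150.00 → 0% → $0.00
Olive oil (1 L) $18.34: groceries → 6% → $1.1004
Unrounded tax sum = $27.78905 → $27.79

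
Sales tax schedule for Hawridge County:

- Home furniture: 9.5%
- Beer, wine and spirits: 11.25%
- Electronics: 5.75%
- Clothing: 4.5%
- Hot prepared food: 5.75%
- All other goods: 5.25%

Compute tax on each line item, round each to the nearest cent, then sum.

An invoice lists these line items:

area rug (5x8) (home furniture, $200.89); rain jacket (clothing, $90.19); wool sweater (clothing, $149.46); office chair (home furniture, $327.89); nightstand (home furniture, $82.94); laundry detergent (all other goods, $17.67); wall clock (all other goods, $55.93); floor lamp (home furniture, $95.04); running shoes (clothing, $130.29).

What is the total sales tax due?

Area rug (5x8) $200.89: home furniture → 9.5% → $19.08
Rain jacket $90.19: clothing → 4.5% → $4.06
Wool sweater $149.46: clothing → 4.5% → $6.73
Office chair $327.89: home furniture → 9.5% → $31.15
Nightstand $82.94: home furniture → 9.5% → $7.88
Laundry detergent $17.67: all other goods → 5.25% → $0.93
Wall clock $55.93: all other goods → 5.25% → $2.94
Floor lamp $95.04: home furniture → 9.5% → $9.03
Running shoes $130.29: clothing → 4.5% → $5.86
Total tax = $19.08 + $4.06 + $6.73 + $31.15 + $7.88 + $0.93 + $2.94 + $9.03 + $5.86 = $87.66

$87.66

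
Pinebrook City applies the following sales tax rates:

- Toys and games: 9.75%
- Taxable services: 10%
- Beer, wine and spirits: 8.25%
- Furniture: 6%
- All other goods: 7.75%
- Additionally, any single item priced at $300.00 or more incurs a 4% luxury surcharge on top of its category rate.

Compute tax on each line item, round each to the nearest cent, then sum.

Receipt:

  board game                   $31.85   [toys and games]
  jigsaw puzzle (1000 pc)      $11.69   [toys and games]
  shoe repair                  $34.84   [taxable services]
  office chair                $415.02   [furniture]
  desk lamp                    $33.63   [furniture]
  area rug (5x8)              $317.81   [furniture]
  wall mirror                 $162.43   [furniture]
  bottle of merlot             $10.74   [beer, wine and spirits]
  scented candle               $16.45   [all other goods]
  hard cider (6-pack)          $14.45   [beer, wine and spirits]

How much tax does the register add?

Board game $31.85: toys and games → 9.75% → $3.11
Jigsaw puzzle (1000 pc) $11.69: toys and games → 9.75% → $1.14
Shoe repair $34.84: taxable services → 10% → $3.48
Office chair $415.02: furniture → 6% + 4% surcharge = 10% → $41.50
Desk lamp $33.63: furniture → 6% → $2.02
Area rug (5x8) $317.81: furniture → 6% + 4% surcharge = 10% → $31.78
Wall mirror $162.43: furniture → 6% → $9.75
Bottle of merlot $10.74: beer, wine and spirits → 8.25% → $0.89
Scented candle $16.45: all other goods → 7.75% → $1.27
Hard cider (6-pack) $14.45: beer, wine and spirits → 8.25% → $1.19
Total tax = $3.11 + $1.14 + $3.48 + $41.50 + $2.02 + $31.78 + $9.75 + $0.89 + $1.27 + $1.19 = $96.13

$96.13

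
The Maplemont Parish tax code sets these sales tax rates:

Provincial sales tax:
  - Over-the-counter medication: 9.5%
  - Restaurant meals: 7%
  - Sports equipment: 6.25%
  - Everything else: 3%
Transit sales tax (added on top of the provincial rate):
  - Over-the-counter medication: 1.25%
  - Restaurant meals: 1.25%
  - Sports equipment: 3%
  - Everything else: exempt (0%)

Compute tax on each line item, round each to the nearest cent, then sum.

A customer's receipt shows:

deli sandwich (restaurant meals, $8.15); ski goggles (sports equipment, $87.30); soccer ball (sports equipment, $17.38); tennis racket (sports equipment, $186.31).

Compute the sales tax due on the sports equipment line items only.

$26.92

Ski goggles $87.30: sports equipment → 6.25% + 3% transit = 9.25% → $8.08
Soccer ball $17.38: sports equipment → 6.25% + 3% transit = 9.25% → $1.61
Tennis racket $186.31: sports equipment → 6.25% + 3% transit = 9.25% → $17.23
Tax on sports equipment = $8.08 + $1.61 + $17.23 = $26.92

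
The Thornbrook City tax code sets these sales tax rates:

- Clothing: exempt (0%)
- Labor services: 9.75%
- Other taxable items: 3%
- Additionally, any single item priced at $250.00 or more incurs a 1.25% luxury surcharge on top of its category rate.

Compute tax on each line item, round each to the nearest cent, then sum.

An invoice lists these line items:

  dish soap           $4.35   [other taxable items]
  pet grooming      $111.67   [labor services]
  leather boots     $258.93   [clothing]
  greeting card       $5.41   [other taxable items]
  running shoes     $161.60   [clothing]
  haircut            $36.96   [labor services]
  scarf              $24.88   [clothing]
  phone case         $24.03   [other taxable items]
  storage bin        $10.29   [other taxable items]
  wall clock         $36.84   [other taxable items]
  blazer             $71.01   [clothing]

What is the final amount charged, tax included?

Dish soap $4.35: other taxable items → 3% → $0.13
Pet grooming $111.67: labor services → 9.75% → $10.89
Leather boots $258.93: clothing → 0% + 1.25% surcharge = 1.25% → $3.24
Greeting card $5.41: other taxable items → 3% → $0.16
Running shoes $161.60: clothing → 0% → $0.00
Haircut $36.96: labor services → 9.75% → $3.60
Scarf $24.88: clothing → 0% → $0.00
Phone case $24.03: other taxable items → 3% → $0.72
Storage bin $10.29: other taxable items → 3% → $0.31
Wall clock $36.84: other taxable items → 3% → $1.11
Blazer $71.01: clothing → 0% → $0.00
Subtotal = $745.97; tax = $20.16; total due = $766.13

$766.13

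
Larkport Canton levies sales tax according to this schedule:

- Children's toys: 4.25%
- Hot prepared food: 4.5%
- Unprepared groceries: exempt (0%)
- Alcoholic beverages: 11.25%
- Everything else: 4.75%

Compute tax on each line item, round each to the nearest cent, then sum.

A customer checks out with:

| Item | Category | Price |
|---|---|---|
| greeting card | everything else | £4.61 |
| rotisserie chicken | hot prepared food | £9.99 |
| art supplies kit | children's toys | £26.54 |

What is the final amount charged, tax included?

£42.94

Greeting card £4.61: everything else → 4.75% → £0.22
Rotisserie chicken £9.99: hot prepared food → 4.5% → £0.45
Art supplies kit £26.54: children's toys → 4.25% → £1.13
Subtotal = £41.14; tax = £1.80; total due = £42.94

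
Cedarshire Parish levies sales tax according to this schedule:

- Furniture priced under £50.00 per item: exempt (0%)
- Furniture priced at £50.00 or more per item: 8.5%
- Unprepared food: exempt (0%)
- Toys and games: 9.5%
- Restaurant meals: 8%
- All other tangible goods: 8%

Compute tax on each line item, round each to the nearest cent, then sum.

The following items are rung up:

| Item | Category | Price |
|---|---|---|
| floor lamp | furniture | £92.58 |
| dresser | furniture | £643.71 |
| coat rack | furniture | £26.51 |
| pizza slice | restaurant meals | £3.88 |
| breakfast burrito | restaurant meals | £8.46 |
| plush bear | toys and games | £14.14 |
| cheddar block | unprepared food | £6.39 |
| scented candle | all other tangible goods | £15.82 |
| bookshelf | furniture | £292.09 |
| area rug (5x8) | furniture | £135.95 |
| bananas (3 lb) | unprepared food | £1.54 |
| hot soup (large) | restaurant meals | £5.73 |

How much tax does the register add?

£103.04

Floor lamp £92.58: furniture, £50.00 or more → 8.5% → £7.87
Dresser £643.71: furniture, £50.00 or more → 8.5% → £54.72
Coat rack £26.51: furniture, under £50.00 → 0% → £0.00
Pizza slice £3.88: restaurant meals → 8% → £0.31
Breakfast burrito £8.46: restaurant meals → 8% → £0.68
Plush bear £14.14: toys and games → 9.5% → £1.34
Cheddar block £6.39: unprepared food → 0% → £0.00
Scented candle £15.82: all other tangible goods → 8% → £1.27
Bookshelf £292.09: furniture, £50.00 or more → 8.5% → £24.83
Area rug (5x8) £135.95: furniture, £50.00 or more → 8.5% → £11.56
Bananas (3 lb) £1.54: unprepared food → 0% → £0.00
Hot soup (large) £5.73: restaurant meals → 8% → £0.46
Total tax = £7.87 + £54.72 + £0.31 + £0.68 + £1.34 + £1.27 + £24.83 + £11.56 + £0.46 = £103.04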